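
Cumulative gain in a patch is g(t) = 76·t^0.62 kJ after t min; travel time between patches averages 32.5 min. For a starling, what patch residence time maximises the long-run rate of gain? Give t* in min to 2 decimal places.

53.03 min

Optimal t* satisfies g'(t*) = g(t*)/(T + t*).
g'(t) = 0.62·76·t^-0.38. Setting 0.62·76·t^-0.38 = 76·t^0.62/(32.5+t) gives 0.62(32.5+t) = t, so 0.38·t = 0.62×32.5.
t* = 0.62×32.5/0.38 = 53.03 min.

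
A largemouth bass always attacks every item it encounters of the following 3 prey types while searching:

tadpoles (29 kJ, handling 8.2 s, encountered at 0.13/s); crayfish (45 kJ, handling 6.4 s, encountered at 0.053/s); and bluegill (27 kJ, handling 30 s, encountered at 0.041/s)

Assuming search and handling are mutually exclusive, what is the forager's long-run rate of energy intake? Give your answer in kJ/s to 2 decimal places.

2.00 kJ/s

R = (0.13×29 + 0.053×45 + 0.041×27) / (1 + 0.13×8.2 + 0.053×6.4 + 0.041×30) = 7.262/3.635 = 1.998 kJ/s.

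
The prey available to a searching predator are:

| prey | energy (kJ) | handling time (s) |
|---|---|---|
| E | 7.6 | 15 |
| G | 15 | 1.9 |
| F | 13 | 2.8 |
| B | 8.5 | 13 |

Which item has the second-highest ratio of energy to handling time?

F

In descending order of E/h:
G: 15/1.9 = 7.89 kJ/s
F: 13/2.8 = 4.64 kJ/s
B: 8.5/13 = 0.654 kJ/s
E: 7.6/15 = 0.507 kJ/s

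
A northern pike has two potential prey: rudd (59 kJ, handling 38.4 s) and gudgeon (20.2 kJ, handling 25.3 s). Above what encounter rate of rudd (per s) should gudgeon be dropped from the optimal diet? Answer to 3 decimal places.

The zero-one rule: include gudgeon iff E₂/h₂ > λE₁/(1+λh₁). Equality gives the switch point.
λE₁h₂ = E₂ + λE₂h₁ ⇒ λ = E₂/(E₁h₂ − E₂h₁) = 20.2/(1493 − 775.7) = 0.02817 per s.

0.028 per s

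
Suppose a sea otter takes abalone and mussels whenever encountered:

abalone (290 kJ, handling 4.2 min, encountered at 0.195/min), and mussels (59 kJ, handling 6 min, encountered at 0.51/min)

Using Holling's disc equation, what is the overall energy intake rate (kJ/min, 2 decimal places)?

Energy encountered per unit search time: 0.195×290 + 0.51×59 = 86.64 kJ/min.
Handling time per unit search time: 0.195×4.2 + 0.51×6 = 3.879.
Rate = 86.64/(1 + 3.879) = 17.76 kJ/min.

17.76 kJ/min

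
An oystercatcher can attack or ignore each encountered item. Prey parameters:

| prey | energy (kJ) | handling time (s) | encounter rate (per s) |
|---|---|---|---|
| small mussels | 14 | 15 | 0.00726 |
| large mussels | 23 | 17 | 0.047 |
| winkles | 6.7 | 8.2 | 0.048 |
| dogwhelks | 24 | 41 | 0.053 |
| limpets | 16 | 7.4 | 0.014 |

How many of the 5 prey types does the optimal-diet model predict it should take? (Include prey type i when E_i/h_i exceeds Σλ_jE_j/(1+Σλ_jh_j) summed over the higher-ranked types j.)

E/h in descending order: limpets 2.16, large mussels 1.35, small mussels 0.933, winkles 0.817, dogwhelks 0.585 kJ/s. The optimal diet is the largest prefix of this list for which every included type satisfies E_i/h_i > R on the types above it.
Rate on top 1: 0.203. large mussels: 1.35 > 0.203 → include.
Rate on top 2: 0.6859. small mussels: 0.933 > 0.6859 → include.
Rate on top 3: 0.6993. winkles: 0.817 > 0.6993 → include.
Rate on top 4: 0.7186. dogwhelks: 0.585 < 0.7186 → exclude; stop.
Optimal diet: limpets, large mussels, small mussels, winkles — 4 of 5 types.

4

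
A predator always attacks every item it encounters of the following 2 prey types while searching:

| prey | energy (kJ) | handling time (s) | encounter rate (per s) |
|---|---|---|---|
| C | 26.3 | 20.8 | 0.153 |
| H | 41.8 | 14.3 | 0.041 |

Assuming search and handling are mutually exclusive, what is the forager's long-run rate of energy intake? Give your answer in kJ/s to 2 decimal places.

1.20 kJ/s

Energy encountered per unit search time: 0.153×26.3 + 0.041×41.8 = 5.738 kJ/s.
Handling time per unit search time: 0.153×20.8 + 0.041×14.3 = 3.769.
Rate = 5.738/(1 + 3.769) = 1.203 kJ/s.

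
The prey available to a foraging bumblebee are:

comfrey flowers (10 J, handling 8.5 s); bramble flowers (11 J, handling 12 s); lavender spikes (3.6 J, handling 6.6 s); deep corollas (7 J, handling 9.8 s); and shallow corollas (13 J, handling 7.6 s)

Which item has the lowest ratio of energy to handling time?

In descending order of E/h:
shallow corollas: 13/7.6 = 1.71 J/s
comfrey flowers: 10/8.5 = 1.18 J/s
bramble flowers: 11/12 = 0.917 J/s
deep corollas: 7/9.8 = 0.714 J/s
lavender spikes: 3.6/6.6 = 0.545 J/s

lavender spikes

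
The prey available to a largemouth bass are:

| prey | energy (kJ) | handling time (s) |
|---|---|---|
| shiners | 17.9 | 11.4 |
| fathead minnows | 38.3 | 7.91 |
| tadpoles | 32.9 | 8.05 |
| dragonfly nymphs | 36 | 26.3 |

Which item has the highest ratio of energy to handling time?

fathead minnows

In descending order of E/h:
fathead minnows: 38.3/7.91 = 4.84 kJ/s
tadpoles: 32.9/8.05 = 4.09 kJ/s
shiners: 17.9/11.4 = 1.57 kJ/s
dragonfly nymphs: 36/26.3 = 1.37 kJ/s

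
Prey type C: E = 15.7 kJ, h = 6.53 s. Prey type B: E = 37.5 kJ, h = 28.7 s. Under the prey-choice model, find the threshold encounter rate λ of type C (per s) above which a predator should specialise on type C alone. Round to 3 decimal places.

The zero-one rule: include type B iff E₂/h₂ > λE₁/(1+λh₁). Equality gives the switch point.
λE₁h₂ = E₂ + λE₂h₁ ⇒ λ = E₂/(E₁h₂ − E₂h₁) = 37.5/(450.6 − 244.9) = 0.1823 per s.

0.182 per s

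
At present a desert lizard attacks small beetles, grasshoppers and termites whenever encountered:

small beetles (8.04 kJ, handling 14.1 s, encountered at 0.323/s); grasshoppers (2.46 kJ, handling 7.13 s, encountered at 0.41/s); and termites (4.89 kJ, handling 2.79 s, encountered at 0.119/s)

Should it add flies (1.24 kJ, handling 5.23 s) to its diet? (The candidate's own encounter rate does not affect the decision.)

No

On small beetles, grasshoppers and termites alone, R = ΣλE/(1+Σλh) = 4.187/8.81 = 0.4753 kJ/s.
Profitability of flies: 1.24/5.23 = 0.2371 kJ/s.
0.2371 < 0.4753, so adding flies would lower the average — exclude it.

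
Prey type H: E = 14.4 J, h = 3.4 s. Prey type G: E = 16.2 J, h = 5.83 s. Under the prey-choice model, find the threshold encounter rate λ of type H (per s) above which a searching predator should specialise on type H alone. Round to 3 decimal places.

0.561 per s

At the threshold, the rate on type H alone equals the profitability of type G: λ·14.4/(1 + λ·3.4) = 16.2/5.83 = 2.779.
Rearranging, λ(14.4 − 2.779×3.4) = 2.779, so λ = 2.779/4.952 = 0.5611 per s.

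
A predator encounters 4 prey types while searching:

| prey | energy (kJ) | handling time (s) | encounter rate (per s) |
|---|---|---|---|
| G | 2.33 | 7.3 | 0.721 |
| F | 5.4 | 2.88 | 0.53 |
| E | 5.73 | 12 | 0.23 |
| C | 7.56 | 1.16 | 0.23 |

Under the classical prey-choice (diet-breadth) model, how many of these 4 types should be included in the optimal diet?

E/h in descending order: C 6.52, F 1.88, E 0.478, G 0.319 kJ/s. The optimal diet is the largest prefix of this list for which every included type satisfies E_i/h_i > R on the types above it.
Rate on top 1: 1.373. F: 1.88 > 1.373 → include.
Rate on top 2: 1.647. E: 0.478 < 1.647 → exclude; stop.
Optimal diet: C, F — 2 of 4 types.

2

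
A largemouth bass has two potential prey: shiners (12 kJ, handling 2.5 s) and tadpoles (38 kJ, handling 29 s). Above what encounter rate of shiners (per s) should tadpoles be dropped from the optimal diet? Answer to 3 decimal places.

At the threshold, the rate on shiners alone equals the profitability of tadpoles: λ·12/(1 + λ·2.5) = 38/29 = 1.31.
Rearranging, λ(12 − 1.31×2.5) = 1.31, so λ = 1.31/8.724 = 0.1502 per s.

0.150 per s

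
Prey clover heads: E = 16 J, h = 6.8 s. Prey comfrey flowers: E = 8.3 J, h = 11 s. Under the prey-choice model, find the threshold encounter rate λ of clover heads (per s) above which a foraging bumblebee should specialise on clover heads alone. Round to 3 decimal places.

0.069 per s

Drop comfrey flowers once their profitability E₂/h₂ falls below the rate achievable on clover heads alone: E₂/h₂ = λE₁/(1 + λh₁).
Solve for λ: λE₁h₂ = E₂(1 + λh₁) → λ(E₁h₂ − E₂h₁) = E₂ → λ = E₂/(E₁h₂ − E₂h₁).
λ = 8.3/(16×11 − 8.3×6.8) = 8.3/119.6 = 0.06942 per s.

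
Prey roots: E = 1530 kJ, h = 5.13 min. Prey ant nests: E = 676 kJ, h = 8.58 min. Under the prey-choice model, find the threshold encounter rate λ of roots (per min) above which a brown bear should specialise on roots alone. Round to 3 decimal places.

0.070 per min

Drop ant nests once their profitability E₂/h₂ falls below the rate achievable on roots alone: E₂/h₂ = λE₁/(1 + λh₁).
Solve for λ: λE₁h₂ = E₂(1 + λh₁) → λ(E₁h₂ − E₂h₁) = E₂ → λ = E₂/(E₁h₂ − E₂h₁).
λ = 676/(1530×8.58 − 676×5.13) = 676/9660 = 0.06998 per min.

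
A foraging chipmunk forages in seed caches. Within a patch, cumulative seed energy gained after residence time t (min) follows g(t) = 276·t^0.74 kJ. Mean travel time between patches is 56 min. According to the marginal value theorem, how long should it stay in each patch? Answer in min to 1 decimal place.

159.4 min

By the marginal value theorem, leave when the instantaneous gain rate g'(t) equals the habitat-wide average g(t)/(T + t).
g'(t) = 0.74·276·t^-0.26. Setting 0.74·276·t^-0.26 = 276·t^0.74/(56+t) gives 0.74(56+t) = t, so 0.26·t = 0.74×56.
t* = 0.74×56/0.26 = 159.4 min.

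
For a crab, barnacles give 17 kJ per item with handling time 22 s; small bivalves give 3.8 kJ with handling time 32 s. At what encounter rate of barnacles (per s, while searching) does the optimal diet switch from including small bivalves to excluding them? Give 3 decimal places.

0.008 per s

At the threshold, the rate on barnacles alone equals the profitability of small bivalves: λ·17/(1 + λ·22) = 3.8/32 = 0.1187.
Rearranging, λ(17 − 0.1187×22) = 0.1187, so λ = 0.1187/14.39 = 0.008254 per s.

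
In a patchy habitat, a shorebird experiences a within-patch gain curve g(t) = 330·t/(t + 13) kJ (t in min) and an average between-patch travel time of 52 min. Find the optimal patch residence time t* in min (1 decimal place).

26.0 min

Maximise g(t)/(T+t): set derivative to zero → g'(t)(T+t) = g(t).
g'(t) = 330·13/(t + 13)². Setting 330·13/(t+13)² = 330t/[(t+13)(52+t)] gives 13(52+t) = t(t+13), so t² = 13×52 = 676.
t* = √676 = 26 min.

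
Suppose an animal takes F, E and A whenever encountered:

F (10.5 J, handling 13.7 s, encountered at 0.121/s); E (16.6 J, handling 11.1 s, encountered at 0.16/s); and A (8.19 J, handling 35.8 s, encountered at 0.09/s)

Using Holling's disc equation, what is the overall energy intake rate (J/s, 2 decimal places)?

R = (0.121×10.5 + 0.16×16.6 + 0.09×8.19) / (1 + 0.121×13.7 + 0.16×11.1 + 0.09×35.8) = 4.664/7.656 = 0.6092 J/s.

0.61 J/s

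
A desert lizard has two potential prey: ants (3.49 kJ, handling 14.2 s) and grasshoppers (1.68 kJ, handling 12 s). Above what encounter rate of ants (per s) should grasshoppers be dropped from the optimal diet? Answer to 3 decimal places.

0.093 per s

At the threshold, the rate on ants alone equals the profitability of grasshoppers: λ·3.49/(1 + λ·14.2) = 1.68/12 = 0.14.
Rearranging, λ(3.49 − 0.14×14.2) = 0.14, so λ = 0.14/1.502 = 0.09321 per s.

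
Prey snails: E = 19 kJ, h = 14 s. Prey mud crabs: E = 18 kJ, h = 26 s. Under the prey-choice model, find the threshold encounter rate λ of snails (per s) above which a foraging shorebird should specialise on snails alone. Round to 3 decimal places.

0.074 per s

Drop mud crabs once their profitability E₂/h₂ falls below the rate achievable on snails alone: E₂/h₂ = λE₁/(1 + λh₁).
Solve for λ: λE₁h₂ = E₂(1 + λh₁) → λ(E₁h₂ − E₂h₁) = E₂ → λ = E₂/(E₁h₂ − E₂h₁).
λ = 18/(19×26 − 18×14) = 18/242 = 0.07438 per s.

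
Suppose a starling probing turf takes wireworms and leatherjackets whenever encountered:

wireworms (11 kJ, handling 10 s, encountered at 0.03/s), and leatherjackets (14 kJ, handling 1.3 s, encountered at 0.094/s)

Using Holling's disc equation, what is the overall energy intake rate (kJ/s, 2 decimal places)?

Energy encountered per unit search time: 0.03×11 + 0.094×14 = 1.646 kJ/s.
Handling time per unit search time: 0.03×10 + 0.094×1.3 = 0.4222.
Rate = 1.646/(1 + 0.4222) = 1.157 kJ/s.

1.16 kJ/s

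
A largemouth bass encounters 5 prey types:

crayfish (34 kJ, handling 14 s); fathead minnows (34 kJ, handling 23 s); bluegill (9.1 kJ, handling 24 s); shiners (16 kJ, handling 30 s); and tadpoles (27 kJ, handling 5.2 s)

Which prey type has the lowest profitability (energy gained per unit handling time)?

bluegill

In descending order of E/h:
tadpoles: 27/5.2 = 5.19 kJ/s
crayfish: 34/14 = 2.43 kJ/s
fathead minnows: 34/23 = 1.48 kJ/s
shiners: 16/30 = 0.533 kJ/s
bluegill: 9.1/24 = 0.379 kJ/s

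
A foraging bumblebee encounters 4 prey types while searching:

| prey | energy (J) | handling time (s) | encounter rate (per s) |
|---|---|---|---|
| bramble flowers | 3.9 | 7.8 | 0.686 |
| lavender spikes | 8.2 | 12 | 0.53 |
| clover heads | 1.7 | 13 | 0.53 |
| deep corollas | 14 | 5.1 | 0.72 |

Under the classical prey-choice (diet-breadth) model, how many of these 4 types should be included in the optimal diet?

Rank by E/h (J/s): deep corollas 2.75, lavender spikes 0.683, bramble flowers 0.5, clover heads 0.131. Include each in turn until the next type's E/h falls below the running intake rate.
Rate on top 1: 2.158. lavender spikes: 0.683 < 2.158 → exclude; stop.
Optimal diet: deep corollas — 1 of 4 types.

1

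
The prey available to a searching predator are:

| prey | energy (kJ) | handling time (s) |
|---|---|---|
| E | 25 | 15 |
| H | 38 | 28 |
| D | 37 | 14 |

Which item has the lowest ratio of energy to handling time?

H

Profitability E/h (kJ/s): E = 25/15 = 1.67, H = 38/28 = 1.36, D = 37/14 = 2.64.
Ranked: D > E > H.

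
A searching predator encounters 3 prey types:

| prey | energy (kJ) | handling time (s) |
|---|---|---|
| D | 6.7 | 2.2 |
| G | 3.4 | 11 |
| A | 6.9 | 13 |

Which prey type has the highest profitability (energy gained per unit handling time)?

In descending order of E/h:
D: 6.7/2.2 = 3.05 kJ/s
A: 6.9/13 = 0.531 kJ/s
G: 3.4/11 = 0.309 kJ/s

D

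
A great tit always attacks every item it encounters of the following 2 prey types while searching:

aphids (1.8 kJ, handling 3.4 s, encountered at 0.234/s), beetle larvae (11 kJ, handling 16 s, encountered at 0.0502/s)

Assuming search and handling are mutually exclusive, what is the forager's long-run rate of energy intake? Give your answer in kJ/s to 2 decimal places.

R = Σλ_iE_i / (1 + Σλ_ih_i)
Numerator: 0.234×1.8 + 0.0502×11 = 0.9734
Denominator: 1 + 0.234×3.4 + 0.0502×16 = 2.599
R = 0.9734/2.599 = 0.3746 kJ/s

0.37 kJ/s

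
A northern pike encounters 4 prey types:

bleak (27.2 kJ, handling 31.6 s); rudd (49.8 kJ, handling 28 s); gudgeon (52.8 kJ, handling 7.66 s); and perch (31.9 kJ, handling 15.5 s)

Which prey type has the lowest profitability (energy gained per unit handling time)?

bleak

In descending order of E/h:
gudgeon: 52.8/7.66 = 6.89 kJ/s
perch: 31.9/15.5 = 2.06 kJ/s
rudd: 49.8/28 = 1.78 kJ/s
bleak: 27.2/31.6 = 0.861 kJ/s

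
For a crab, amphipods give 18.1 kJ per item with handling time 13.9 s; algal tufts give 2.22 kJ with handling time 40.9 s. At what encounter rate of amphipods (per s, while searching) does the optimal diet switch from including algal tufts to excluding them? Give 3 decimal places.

At the threshold, the rate on amphipods alone equals the profitability of algal tufts: λ·18.1/(1 + λ·13.9) = 2.22/40.9 = 0.05428.
Rearranging, λ(18.1 − 0.05428×13.9) = 0.05428, so λ = 0.05428/17.35 = 0.003129 per s.

0.003 per s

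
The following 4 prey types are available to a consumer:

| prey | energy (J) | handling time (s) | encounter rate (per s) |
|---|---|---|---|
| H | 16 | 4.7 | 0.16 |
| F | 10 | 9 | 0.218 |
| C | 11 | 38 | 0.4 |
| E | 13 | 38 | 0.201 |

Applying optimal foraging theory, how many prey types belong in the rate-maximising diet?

1

E/h in descending order: H 3.4, F 1.11, E 0.342, C 0.289 J/s. The optimal diet is the largest prefix of this list for which every included type satisfies E_i/h_i > R on the types above it.
Rate on top 1: 1.461. F: 1.11 < 1.461 → exclude; stop.
Optimal diet: H — 1 of 4 types.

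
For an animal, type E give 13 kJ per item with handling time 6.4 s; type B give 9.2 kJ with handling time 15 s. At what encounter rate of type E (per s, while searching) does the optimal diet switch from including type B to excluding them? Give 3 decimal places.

Drop type B once their profitability E₂/h₂ falls below the rate achievable on type E alone: E₂/h₂ = λE₁/(1 + λh₁).
Solve for λ: λE₁h₂ = E₂(1 + λh₁) → λ(E₁h₂ − E₂h₁) = E₂ → λ = E₂/(E₁h₂ − E₂h₁).
λ = 9.2/(13×15 − 9.2×6.4) = 9.2/136.1 = 0.06759 per s.

0.068 per s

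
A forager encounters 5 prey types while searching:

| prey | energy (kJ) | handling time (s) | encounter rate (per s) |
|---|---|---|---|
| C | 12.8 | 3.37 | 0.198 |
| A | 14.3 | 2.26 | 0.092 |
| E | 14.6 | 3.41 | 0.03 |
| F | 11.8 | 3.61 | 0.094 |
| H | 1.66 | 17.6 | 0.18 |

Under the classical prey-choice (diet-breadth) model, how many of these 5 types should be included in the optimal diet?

4

Rank by E/h (kJ/s): A 6.33, E 4.28, C 3.8, F 3.27, H 0.0943. Include each in turn until the next type's E/h falls below the running intake rate.
Rate on top 1: 1.089. E: 4.28 > 1.089 → include.
Rate on top 2: 1.338. C: 3.8 > 1.338 → include.
Rate on top 3: 2.168. F: 3.27 > 2.168 → include.
Rate on top 4: 2.33. H: 0.0943 < 2.33 → exclude; stop.
Optimal diet: A, E, C, F — 4 of 5 types.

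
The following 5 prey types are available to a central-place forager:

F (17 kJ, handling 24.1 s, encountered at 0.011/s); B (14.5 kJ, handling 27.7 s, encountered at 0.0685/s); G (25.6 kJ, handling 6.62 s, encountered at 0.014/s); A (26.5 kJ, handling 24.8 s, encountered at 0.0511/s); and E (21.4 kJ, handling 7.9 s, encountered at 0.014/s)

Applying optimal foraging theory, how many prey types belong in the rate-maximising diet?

Profitabilities (E/h, kJ/s): G 3.87, E 2.71, A 1.07, F 0.705, B 0.523. Add prey in this order while the next type's profitability exceeds the intake rate on those already taken.
Rate on top 1: 0.328. E: 2.71 > 0.328 → include.
Rate on top 2: 0.5468. A: 1.07 > 0.5468 → include.
Rate on top 3: 0.8145. F: 0.705 < 0.8145 → exclude; stop.
Optimal diet: G, E, A — 3 of 5 types.

3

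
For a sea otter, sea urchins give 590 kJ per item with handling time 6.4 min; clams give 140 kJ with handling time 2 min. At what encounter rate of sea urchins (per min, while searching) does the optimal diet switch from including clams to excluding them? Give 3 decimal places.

The zero-one rule: include clams iff E₂/h₂ > λE₁/(1+λh₁). Equality gives the switch point.
λE₁h₂ = E₂ + λE₂h₁ ⇒ λ = E₂/(E₁h₂ − E₂h₁) = 140/(1180 − 896) = 0.493 per min.

0.493 per min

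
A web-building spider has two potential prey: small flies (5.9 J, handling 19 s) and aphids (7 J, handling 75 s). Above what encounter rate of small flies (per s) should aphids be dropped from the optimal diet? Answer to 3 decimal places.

0.023 per s

At the threshold, the rate on small flies alone equals the profitability of aphids: λ·5.9/(1 + λ·19) = 7/75 = 0.09333.
Rearranging, λ(5.9 − 0.09333×19) = 0.09333, so λ = 0.09333/4.127 = 0.02262 per s.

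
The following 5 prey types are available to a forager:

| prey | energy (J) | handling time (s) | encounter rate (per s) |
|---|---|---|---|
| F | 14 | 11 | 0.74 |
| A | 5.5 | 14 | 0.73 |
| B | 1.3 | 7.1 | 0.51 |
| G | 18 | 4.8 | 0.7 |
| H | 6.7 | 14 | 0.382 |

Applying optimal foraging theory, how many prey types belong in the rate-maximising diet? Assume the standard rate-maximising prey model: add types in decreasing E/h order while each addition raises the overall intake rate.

Profitabilities (E/h, J/s): G 3.75, F 1.27, H 0.479, A 0.393, B 0.183. Add prey in this order while the next type's profitability exceeds the intake rate on those already taken.
Rate on top 1: 2.89. F: 1.27 < 2.89 → exclude; stop.
Optimal diet: G — 1 of 5 types.

1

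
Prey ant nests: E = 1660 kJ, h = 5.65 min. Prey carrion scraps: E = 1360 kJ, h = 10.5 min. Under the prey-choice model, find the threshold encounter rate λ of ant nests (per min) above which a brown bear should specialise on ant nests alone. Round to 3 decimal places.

0.140 per min

At the threshold, the rate on ant nests alone equals the profitability of carrion scraps: λ·1660/(1 + λ·5.65) = 1360/10.5 = 129.5.
Rearranging, λ(1660 − 129.5×5.65) = 129.5, so λ = 129.5/928.2 = 0.1395 per min.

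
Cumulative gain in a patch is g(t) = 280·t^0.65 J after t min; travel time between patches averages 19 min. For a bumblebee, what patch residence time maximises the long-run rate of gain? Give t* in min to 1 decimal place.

Optimal t* satisfies g'(t*) = g(t*)/(T + t*).
g'(t) = 0.65·280·t^-0.35. Setting 0.65·280·t^-0.35 = 280·t^0.65/(19+t) gives 0.65(19+t) = t, so 0.35·t = 0.65×19.
t* = 0.65×19/0.35 = 35.29 min.

35.3 min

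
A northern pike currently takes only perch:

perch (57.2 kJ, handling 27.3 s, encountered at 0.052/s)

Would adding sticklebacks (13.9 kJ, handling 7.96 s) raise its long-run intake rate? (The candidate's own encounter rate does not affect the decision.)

On perch alone, R = ΣλE/(1+Σλh) = 2.974/2.42 = 1.229 kJ/s.
sticklebacks: E/h = 13.9/7.96 = 1.746 kJ/s.
1.746 > 1.229, so adding sticklebacks raises the average — include it.

Yes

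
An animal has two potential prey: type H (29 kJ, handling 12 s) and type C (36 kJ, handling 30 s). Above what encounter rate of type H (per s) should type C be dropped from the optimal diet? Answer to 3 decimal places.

0.082 per s

At the threshold, the rate on type H alone equals the profitability of type C: λ·29/(1 + λ·12) = 36/30 = 1.2.
Rearranging, λ(29 − 1.2×12) = 1.2, so λ = 1.2/14.6 = 0.08219 per s.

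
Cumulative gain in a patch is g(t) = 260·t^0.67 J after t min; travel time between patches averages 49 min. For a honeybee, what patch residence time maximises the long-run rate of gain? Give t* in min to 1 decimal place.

99.5 min

Maximise g(t)/(T+t): set derivative to zero → g'(t)(T+t) = g(t).
g'(t) = 0.67·260·t^-0.33. Setting 0.67·260·t^-0.33 = 260·t^0.67/(49+t) gives 0.67(49+t) = t, so 0.33·t = 0.67×49.
t* = 0.67×49/0.33 = 99.48 min.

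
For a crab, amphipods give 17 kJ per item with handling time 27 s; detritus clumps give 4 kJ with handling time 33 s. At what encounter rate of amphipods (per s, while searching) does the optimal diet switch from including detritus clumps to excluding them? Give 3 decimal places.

Drop detritus clumps once their profitability E₂/h₂ falls below the rate achievable on amphipods alone: E₂/h₂ = λE₁/(1 + λh₁).
Solve for λ: λE₁h₂ = E₂(1 + λh₁) → λ(E₁h₂ − E₂h₁) = E₂ → λ = E₂/(E₁h₂ − E₂h₁).
λ = 4/(17×33 − 4×27) = 4/453 = 0.00883 per s.

0.009 per s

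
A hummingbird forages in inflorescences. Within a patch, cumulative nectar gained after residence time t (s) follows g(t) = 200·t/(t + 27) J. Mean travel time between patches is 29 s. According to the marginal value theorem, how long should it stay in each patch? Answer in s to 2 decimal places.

By the marginal value theorem, leave when the instantaneous gain rate g'(t) equals the habitat-wide average g(t)/(T + t).
g'(t) = 200·27/(t + 27)². Setting 200·27/(t+27)² = 200t/[(t+27)(29+t)] gives 27(29+t) = t(t+27), so t² = 27×29 = 783.
t* = √783 = 27.98 s.

27.98 s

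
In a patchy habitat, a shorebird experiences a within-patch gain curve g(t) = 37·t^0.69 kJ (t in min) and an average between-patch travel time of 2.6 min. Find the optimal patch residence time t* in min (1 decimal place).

5.8 min

Maximise g(t)/(T+t): set derivative to zero → g'(t)(T+t) = g(t).
g'(t) = 0.69·37·t^-0.31. Setting 0.69·37·t^-0.31 = 37·t^0.69/(2.6+t) gives 0.69(2.6+t) = t, so 0.31·t = 0.69×2.6.
t* = 0.69×2.6/0.31 = 5.787 min.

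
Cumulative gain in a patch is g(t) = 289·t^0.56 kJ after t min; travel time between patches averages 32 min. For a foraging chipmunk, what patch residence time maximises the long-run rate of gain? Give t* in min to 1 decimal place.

Optimal t* satisfies g'(t*) = g(t*)/(T + t*).
g'(t) = 0.56·289·t^-0.44. Setting 0.56·289·t^-0.44 = 289·t^0.56/(32+t) gives 0.56(32+t) = t, so 0.44·t = 0.56×32.
t* = 0.56×32/0.44 = 40.73 min.

40.7 min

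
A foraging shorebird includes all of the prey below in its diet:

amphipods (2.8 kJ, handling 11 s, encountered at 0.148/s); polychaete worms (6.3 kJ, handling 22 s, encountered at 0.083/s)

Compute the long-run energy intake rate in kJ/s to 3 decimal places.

0.210 kJ/s

R = Σλ_iE_i / (1 + Σλ_ih_i)
Numerator: 0.148×2.8 + 0.083×6.3 = 0.9373
Denominator: 1 + 0.148×11 + 0.083×22 = 4.454
R = 0.9373/4.454 = 0.2104 kJ/s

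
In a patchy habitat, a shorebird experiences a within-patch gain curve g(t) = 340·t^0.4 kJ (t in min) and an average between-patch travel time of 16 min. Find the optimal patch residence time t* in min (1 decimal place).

10.7 min

By the marginal value theorem, leave when the instantaneous gain rate g'(t) equals the habitat-wide average g(t)/(T + t).
g'(t) = 0.4·340·t^-0.6. Setting 0.4·340·t^-0.6 = 340·t^0.4/(16+t) gives 0.4(16+t) = t, so 0.60·t = 0.4×16.
t* = 0.4×16/0.60 = 10.67 min.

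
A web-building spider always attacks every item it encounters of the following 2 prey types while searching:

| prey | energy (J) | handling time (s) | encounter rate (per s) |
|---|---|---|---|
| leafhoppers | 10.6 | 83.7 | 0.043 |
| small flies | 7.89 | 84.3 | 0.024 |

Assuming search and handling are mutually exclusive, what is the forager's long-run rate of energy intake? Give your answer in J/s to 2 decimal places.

0.10 J/s

Energy encountered per unit search time: 0.043×10.6 + 0.024×7.89 = 0.6452 J/s.
Handling time per unit search time: 0.043×83.7 + 0.024×84.3 = 5.622.
Rate = 0.6452/(1 + 5.622) = 0.09742 J/s.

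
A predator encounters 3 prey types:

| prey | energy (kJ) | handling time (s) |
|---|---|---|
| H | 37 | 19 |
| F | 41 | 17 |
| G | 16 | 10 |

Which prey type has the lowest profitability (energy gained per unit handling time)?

G

Profitability E/h (kJ/s): H = 37/19 = 1.95, F = 41/17 = 2.41, G = 16/10 = 1.6.
Ranked: F > H > G.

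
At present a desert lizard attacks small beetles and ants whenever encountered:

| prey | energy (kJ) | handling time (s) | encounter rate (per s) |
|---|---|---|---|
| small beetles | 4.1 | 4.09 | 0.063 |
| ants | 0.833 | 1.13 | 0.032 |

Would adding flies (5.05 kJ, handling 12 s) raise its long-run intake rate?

Current rate: (0.063×4.1 + 0.032×0.833)/(1 + 0.063×4.09 + 0.032×1.13) = 0.2202 kJ/s.
flies: E/h = 5.05/12 = 0.4208 kJ/s.
0.4208 > 0.2202, so adding flies raises the average — include it.

Yes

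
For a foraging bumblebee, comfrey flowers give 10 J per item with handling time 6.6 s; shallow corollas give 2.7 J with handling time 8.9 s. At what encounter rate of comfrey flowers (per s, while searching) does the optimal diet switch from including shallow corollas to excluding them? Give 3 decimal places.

Drop shallow corollas once their profitability E₂/h₂ falls below the rate achievable on comfrey flowers alone: E₂/h₂ = λE₁/(1 + λh₁).
Solve for λ: λE₁h₂ = E₂(1 + λh₁) → λ(E₁h₂ − E₂h₁) = E₂ → λ = E₂/(E₁h₂ − E₂h₁).
λ = 2.7/(10×8.9 − 2.7×6.6) = 2.7/71.18 = 0.03793 per s.

0.038 per s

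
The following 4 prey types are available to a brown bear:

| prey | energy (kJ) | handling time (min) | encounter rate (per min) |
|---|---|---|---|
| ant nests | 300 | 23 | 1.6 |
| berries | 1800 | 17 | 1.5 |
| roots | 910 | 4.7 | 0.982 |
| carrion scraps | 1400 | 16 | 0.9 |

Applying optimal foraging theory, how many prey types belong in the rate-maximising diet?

1

E/h in descending order: roots 194, berries 106, carrion scraps 87.5, ant nests 13 kJ/min. The optimal diet is the largest prefix of this list for which every included type satisfies E_i/h_i > R on the types above it.
Rate on top 1: 159.1. berries: 106 < 159.1 → exclude; stop.
Optimal diet: roots — 1 of 4 types.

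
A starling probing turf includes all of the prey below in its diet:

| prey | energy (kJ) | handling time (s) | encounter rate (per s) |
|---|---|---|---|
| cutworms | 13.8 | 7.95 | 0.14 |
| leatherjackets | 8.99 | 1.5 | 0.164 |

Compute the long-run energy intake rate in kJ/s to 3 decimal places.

1.444 kJ/s

R = Σλ_iE_i / (1 + Σλ_ih_i)
Numerator: 0.14×13.8 + 0.164×8.99 = 3.406
Denominator: 1 + 0.14×7.95 + 0.164×1.5 = 2.359
R = 3.406/2.359 = 1.444 kJ/s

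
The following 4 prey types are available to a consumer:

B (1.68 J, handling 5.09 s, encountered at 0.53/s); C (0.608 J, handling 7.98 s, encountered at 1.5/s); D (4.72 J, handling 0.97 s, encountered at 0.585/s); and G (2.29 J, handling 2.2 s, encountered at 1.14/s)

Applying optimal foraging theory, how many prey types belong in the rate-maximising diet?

1

Rank by E/h (J/s): D 4.87, G 1.04, B 0.33, C 0.0762. Include each in turn until the next type's E/h falls below the running intake rate.
Rate on top 1: 1.762. G: 1.04 < 1.762 → exclude; stop.
Optimal diet: D — 1 of 4 types.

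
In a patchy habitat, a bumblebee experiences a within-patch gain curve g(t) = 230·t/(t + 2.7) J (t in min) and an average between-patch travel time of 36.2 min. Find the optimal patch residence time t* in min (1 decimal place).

Maximise g(t)/(T+t): set derivative to zero → g'(t)(T+t) = g(t).
g'(t) = 230·2.7/(t + 2.7)². Setting 230·2.7/(t+2.7)² = 230t/[(t+2.7)(36.2+t)] gives 2.7(36.2+t) = t(t+2.7), so t² = 2.7×36.2 = 97.74.
t* = √97.74 = 9.886 min.

9.9 min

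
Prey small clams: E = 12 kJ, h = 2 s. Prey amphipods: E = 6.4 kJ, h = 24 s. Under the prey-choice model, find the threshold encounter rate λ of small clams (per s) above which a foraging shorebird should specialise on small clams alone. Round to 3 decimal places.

The zero-one rule: include amphipods iff E₂/h₂ > λE₁/(1+λh₁). Equality gives the switch point.
λE₁h₂ = E₂ + λE₂h₁ ⇒ λ = E₂/(E₁h₂ − E₂h₁) = 6.4/(288 − 12.8) = 0.02326 per s.

0.023 per s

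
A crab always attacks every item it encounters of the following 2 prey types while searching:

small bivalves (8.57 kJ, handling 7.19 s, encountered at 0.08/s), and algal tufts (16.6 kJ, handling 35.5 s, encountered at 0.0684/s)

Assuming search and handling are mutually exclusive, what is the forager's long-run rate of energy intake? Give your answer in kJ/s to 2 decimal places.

R = Σλ_iE_i / (1 + Σλ_ih_i)
Numerator: 0.08×8.57 + 0.0684×16.6 = 1.821
Denominator: 1 + 0.08×7.19 + 0.0684×35.5 = 4.003
R = 1.821/4.003 = 0.4549 kJ/s

0.45 kJ/s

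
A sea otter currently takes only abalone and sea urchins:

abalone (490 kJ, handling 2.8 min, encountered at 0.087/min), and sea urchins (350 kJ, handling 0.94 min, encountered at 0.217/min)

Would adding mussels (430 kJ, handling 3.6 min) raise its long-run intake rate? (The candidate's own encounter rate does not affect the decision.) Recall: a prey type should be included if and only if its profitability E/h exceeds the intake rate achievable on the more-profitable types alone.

On abalone and sea urchins alone, R = ΣλE/(1+Σλh) = 118.6/1.448 = 81.92 kJ/min.
mussels: E/h = 430/3.6 = 119.4 kJ/min.
119.4 > 81.92, so adding mussels raises the average — include it.

Yes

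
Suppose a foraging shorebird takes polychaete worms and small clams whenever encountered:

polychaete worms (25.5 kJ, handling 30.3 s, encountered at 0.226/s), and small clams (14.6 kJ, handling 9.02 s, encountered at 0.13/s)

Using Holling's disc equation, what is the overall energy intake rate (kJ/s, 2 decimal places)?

R = Σλ_iE_i / (1 + Σλ_ih_i)
Numerator: 0.226×25.5 + 0.13×14.6 = 7.661
Denominator: 1 + 0.226×30.3 + 0.13×9.02 = 9.02
R = 7.661/9.02 = 0.8493 kJ/s

0.85 kJ/s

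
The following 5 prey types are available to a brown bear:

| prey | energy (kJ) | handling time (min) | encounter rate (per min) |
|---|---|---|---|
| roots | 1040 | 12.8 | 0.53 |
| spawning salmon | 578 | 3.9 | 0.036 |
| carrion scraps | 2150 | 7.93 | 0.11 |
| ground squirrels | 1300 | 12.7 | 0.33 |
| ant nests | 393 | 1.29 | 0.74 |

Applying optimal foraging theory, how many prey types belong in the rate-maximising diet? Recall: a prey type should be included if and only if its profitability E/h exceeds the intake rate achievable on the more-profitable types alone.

2

Profitabilities (E/h, kJ/min): ant nests 305, carrion scraps 271, spawning salmon 148, ground squirrels 102, roots 81.2. Add prey in this order while the next type's profitability exceeds the intake rate on those already taken.
Rate on top 1: 148.8. carrion scraps: 271 > 148.8 → include.
Rate on top 2: 186.5. spawning salmon: 148 < 186.5 → exclude; stop.
Optimal diet: ant nests, carrion scraps — 2 of 5 types.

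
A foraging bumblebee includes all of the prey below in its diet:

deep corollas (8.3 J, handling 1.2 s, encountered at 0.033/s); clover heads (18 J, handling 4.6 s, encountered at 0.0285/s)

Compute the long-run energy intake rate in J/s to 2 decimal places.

Energy encountered per unit search time: 0.033×8.3 + 0.0285×18 = 0.7869 J/s.
Handling time per unit search time: 0.033×1.2 + 0.0285×4.6 = 0.1707.
Rate = 0.7869/(1 + 0.1707) = 0.6722 J/s.

0.67 J/s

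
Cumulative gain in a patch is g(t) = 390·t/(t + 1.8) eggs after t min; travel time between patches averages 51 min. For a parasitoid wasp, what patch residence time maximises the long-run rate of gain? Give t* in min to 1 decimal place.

Optimal t* satisfies g'(t*) = g(t*)/(T + t*).
g'(t) = 390·1.8/(t + 1.8)². Setting 390·1.8/(t+1.8)² = 390t/[(t+1.8)(51+t)] gives 1.8(51+t) = t(t+1.8), so t² = 1.8×51 = 91.8.
t* = √91.8 = 9.581 min.

9.6 min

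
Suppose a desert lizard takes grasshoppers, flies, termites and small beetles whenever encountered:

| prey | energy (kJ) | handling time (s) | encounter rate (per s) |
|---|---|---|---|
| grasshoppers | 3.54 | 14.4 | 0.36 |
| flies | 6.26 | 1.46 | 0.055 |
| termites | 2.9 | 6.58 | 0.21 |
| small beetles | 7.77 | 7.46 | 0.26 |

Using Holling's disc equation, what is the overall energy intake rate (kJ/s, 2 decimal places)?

0.44 kJ/s

Energy encountered per unit search time: 0.36×3.54 + 0.055×6.26 + 0.21×2.9 + 0.26×7.77 = 4.248 kJ/s.
Handling time per unit search time: 0.36×14.4 + 0.055×1.46 + 0.21×6.58 + 0.26×7.46 = 8.586.
Rate = 4.248/(1 + 8.586) = 0.4431 kJ/s.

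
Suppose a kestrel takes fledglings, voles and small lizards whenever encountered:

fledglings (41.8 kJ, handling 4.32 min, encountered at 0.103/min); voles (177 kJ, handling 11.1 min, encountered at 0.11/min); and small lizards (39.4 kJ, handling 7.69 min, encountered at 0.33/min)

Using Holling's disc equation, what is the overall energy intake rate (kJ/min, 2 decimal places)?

7.07 kJ/min

R = Σλ_iE_i / (1 + Σλ_ih_i)
Numerator: 0.103×41.8 + 0.11×177 + 0.33×39.4 = 36.78
Denominator: 1 + 0.103×4.32 + 0.11×11.1 + 0.33×7.69 = 5.204
R = 36.78/5.204 = 7.068 kJ/min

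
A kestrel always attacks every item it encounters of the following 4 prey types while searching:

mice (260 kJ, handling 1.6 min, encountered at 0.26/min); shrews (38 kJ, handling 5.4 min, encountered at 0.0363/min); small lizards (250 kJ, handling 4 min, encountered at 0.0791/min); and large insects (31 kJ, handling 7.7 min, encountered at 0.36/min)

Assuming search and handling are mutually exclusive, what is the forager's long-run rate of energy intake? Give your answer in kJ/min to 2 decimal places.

21.26 kJ/min

R = (0.26×260 + 0.0363×38 + 0.0791×250 + 0.36×31) / (1 + 0.26×1.6 + 0.0363×5.4 + 0.0791×4 + 0.36×7.7) = 99.91/4.7 = 21.26 kJ/min.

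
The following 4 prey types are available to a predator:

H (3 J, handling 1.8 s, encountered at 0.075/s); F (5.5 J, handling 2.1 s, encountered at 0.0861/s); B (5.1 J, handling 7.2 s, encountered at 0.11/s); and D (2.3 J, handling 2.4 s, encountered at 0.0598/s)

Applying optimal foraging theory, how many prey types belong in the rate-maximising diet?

4

Rank by E/h (J/s): F 2.62, H 1.67, D 0.958, B 0.708. Include each in turn until the next type's E/h falls below the running intake rate.
Rate on top 1: 0.401. H: 1.67 > 0.401 → include.
Rate on top 2: 0.5309. D: 0.958 > 0.5309 → include.
Rate on top 3: 0.5729. B: 0.708 > 0.5729 → include.
Optimal diet: F, H, D, B — 4 of 4 types.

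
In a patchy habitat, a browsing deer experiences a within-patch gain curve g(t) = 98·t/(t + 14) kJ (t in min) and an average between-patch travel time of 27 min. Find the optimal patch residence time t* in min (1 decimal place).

By the marginal value theorem, leave when the instantaneous gain rate g'(t) equals the habitat-wide average g(t)/(T + t).
g'(t) = 98·14/(t + 14)². Setting 98·14/(t+14)² = 98t/[(t+14)(27+t)] gives 14(27+t) = t(t+14), so t² = 14×27 = 378.
t* = √378 = 19.44 min.

19.4 min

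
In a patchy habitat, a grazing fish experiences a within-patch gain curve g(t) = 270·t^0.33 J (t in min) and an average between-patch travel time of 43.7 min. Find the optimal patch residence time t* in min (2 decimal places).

21.52 min

Optimal t* satisfies g'(t*) = g(t*)/(T + t*).
g'(t) = 0.33·270·t^-0.67. Setting 0.33·270·t^-0.67 = 270·t^0.33/(43.7+t) gives 0.33(43.7+t) = t, so 0.67·t = 0.33×43.7.
t* = 0.33×43.7/0.67 = 21.52 min.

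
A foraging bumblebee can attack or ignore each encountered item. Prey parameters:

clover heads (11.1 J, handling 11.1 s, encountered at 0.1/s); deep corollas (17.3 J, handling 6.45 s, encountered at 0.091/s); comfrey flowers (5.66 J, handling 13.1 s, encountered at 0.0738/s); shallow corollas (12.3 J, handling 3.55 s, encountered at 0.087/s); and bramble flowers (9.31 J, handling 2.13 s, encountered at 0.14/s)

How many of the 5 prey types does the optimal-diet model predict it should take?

Profitabilities (E/h, J/s): bramble flowers 4.37, shallow corollas 3.46, deep corollas 2.68, clover heads 1, comfrey flowers 0.432. Add prey in this order while the next type's profitability exceeds the intake rate on those already taken.
Rate on top 1: 1.004. shallow corollas: 3.46 > 1.004 → include.
Rate on top 2: 1.477. deep corollas: 2.68 > 1.477 → include.
Rate on top 3: 1.799. clover heads: 1 < 1.799 → exclude; stop.
Optimal diet: bramble flowers, shallow corollas, deep corollas — 3 of 5 types.

3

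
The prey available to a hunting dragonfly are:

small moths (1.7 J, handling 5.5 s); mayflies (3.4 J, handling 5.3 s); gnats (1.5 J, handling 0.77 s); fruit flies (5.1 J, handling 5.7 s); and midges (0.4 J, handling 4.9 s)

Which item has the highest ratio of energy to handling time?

In descending order of E/h:
gnats: 1.5/0.77 = 1.95 J/s
fruit flies: 5.1/5.7 = 0.895 J/s
mayflies: 3.4/5.3 = 0.642 J/s
small moths: 1.7/5.5 = 0.309 J/s
midges: 0.4/4.9 = 0.0816 J/s

gnats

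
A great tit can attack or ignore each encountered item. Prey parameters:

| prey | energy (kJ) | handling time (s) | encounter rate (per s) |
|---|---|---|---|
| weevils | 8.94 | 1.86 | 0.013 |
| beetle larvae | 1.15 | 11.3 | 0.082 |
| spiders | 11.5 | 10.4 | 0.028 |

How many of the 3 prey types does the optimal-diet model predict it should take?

2

Rank by E/h (kJ/s): weevils 4.81, spiders 1.11, beetle larvae 0.102. Include each in turn until the next type's E/h falls below the running intake rate.
Rate on top 1: 0.1135. spiders: 1.11 > 0.1135 → include.
Rate on top 2: 0.3332. beetle larvae: 0.102 < 0.3332 → exclude; stop.
Optimal diet: weevils, spiders — 2 of 3 types.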